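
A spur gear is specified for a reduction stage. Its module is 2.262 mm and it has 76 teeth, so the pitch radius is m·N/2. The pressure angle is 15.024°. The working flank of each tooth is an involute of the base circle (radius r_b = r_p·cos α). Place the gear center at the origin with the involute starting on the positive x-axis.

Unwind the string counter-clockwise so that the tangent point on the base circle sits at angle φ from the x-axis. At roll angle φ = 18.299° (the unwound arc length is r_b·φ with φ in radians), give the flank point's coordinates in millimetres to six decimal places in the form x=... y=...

x=87.144433 y=0.892335

pitch radius r_p = m·N/2 = 2.262·76/2 = 85.956000
base radius r_b = r_p·cos α = 85.956000·cos 15.024° = 83.017794
roll angle φ = 18.299° = 0.31937780 rad
x = r_b·(cos φ + φ·sin φ) = 83.017794·(0.94943096 + 0.31937780·0.31397589) = 87.144433
y = r_b·(sin φ − φ·cos φ) = 83.017794·(0.31397589 − 0.31937780·0.94943096) = 0.892335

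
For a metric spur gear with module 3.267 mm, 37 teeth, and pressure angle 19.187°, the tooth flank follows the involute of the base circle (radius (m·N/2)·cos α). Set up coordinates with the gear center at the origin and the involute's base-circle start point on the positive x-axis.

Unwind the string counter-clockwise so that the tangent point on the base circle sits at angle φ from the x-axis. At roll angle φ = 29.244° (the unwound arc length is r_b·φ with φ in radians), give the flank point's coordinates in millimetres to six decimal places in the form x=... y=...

x=64.040161 y=2.464706

pitch radius r_p = m·N/2 = 3.267·37/2 = 60.439500
base radius r_b = r_p·cos α = 60.439500·cos 19.187° = 57.082144
roll angle φ = 29.244° = 0.51040409 rad
x = r_b·(cos φ + φ·sin φ) = 57.082144·(0.87254717 + 0.51040409·0.48852987) = 64.040161
y = r_b·(sin φ − φ·cos φ) = 57.082144·(0.48852987 − 0.51040409·0.87254717) = 2.464706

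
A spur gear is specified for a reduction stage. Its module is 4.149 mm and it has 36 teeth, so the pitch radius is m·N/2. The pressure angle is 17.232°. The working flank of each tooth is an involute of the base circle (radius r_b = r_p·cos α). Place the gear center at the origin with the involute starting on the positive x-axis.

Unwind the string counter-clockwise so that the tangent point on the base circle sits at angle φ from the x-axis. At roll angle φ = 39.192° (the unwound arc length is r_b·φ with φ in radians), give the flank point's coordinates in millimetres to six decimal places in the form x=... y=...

x=86.115367 y=7.259649

pitch radius r_p = m·N/2 = 4.149·36/2 = 74.682000
base radius r_b = r_p·cos α = 74.682000·cos 17.232° = 71.329753
roll angle φ = 39.192° = 0.68402944 rad
x = r_b·(cos φ + φ·sin φ) = 71.329753·(0.77503273 + 0.68402944·0.63192109) = 86.115367
y = r_b·(sin φ − φ·cos φ) = 71.329753·(0.63192109 − 0.68402944·0.77503273) = 7.259649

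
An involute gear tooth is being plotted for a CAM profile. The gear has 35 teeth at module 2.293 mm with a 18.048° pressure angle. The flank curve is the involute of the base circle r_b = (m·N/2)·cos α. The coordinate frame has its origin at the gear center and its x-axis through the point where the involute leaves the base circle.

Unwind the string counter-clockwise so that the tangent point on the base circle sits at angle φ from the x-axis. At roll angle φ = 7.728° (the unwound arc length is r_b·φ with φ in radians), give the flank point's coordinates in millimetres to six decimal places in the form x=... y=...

pitch radius r_p = m·N/2 = 2.293·35/2 = 40.127500
base radius r_b = r_p·cos α = 40.127500·cos 18.048° = 38.153119
roll angle φ = 7.728° = 0.13487904 rad
x = r_b·(cos φ + φ·sin φ) = 38.153119·(0.99091760 + 0.13487904·0.13447046) = 38.498589
y = r_b·(sin φ − φ·cos φ) = 38.153119·(0.13447046 − 0.13487904·0.99091760) = 0.031150

x=38.498589 y=0.031150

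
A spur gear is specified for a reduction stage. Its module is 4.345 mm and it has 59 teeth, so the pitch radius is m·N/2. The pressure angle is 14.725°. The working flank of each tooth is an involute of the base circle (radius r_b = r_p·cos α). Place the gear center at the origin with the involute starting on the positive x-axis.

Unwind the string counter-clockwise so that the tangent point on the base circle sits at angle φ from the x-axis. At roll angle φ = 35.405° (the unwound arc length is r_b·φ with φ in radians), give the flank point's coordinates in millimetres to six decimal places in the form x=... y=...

pitch radius r_p = m·N/2 = 4.345·59/2 = 128.177500
base radius r_b = r_p·cos α = 128.177500·cos 14.725° = 123.967758
roll angle φ = 35.405° = 0.61793382 rad
x = r_b·(cos φ + φ·sin φ) = 123.967758·(0.81507724 + 0.61793382·0.57935230) = 145.423927
y = r_b·(sin φ − φ·cos φ) = 123.967758·(0.57935230 − 0.61793382·0.81507724) = 9.382935

x=145.423927 y=9.382935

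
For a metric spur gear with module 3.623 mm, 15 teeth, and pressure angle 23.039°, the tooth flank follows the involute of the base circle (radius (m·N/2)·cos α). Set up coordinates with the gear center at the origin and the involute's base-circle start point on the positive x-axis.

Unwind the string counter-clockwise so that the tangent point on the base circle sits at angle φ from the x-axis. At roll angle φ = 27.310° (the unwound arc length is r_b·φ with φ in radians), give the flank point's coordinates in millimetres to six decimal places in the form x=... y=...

x=27.686395 y=0.882281

pitch radius r_p = m·N/2 = 3.623·15/2 = 27.172500
base radius r_b = r_p·cos α = 27.172500·cos 23.039° = 25.005185
roll angle φ = 27.310° = 0.47664942 rad
x = r_b·(cos φ + φ·sin φ) = 25.005185·(0.88853717 + 0.47664942·0.45880464) = 27.686395
y = r_b·(sin φ − φ·cos φ) = 25.005185·(0.45880464 − 0.47664942·0.88853717) = 0.882281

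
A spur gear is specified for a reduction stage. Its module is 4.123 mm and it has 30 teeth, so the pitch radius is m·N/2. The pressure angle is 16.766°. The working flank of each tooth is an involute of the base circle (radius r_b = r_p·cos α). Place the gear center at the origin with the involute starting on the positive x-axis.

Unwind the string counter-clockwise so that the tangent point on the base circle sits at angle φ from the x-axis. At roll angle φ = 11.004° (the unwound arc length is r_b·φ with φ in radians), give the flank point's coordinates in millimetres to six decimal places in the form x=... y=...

pitch radius r_p = m·N/2 = 4.123·30/2 = 61.845000
base radius r_b = r_p·cos α = 61.845000·cos 16.766° = 59.216021
roll angle φ = 11.004° = 0.19205603 rad
x = r_b·(cos φ + φ·sin φ) = 59.216021·(0.98161386 + 0.19205603·0.19087753) = 60.298078
y = r_b·(sin φ − φ·cos φ) = 59.216021·(0.19087753 − 0.19205603·0.98161386) = 0.139315

x=60.298078 y=0.139315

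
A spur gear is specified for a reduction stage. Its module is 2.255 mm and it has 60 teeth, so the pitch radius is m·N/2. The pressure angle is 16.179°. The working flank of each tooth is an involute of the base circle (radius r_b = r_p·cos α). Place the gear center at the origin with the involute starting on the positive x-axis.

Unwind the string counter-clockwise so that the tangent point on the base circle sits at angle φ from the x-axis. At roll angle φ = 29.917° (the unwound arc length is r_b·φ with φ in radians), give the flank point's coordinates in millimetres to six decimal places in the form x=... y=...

x=73.233021 y=2.999825

pitch radius r_p = m·N/2 = 2.255·60/2 = 67.650000
base radius r_b = r_p·cos α = 67.650000·cos 16.179° = 64.970781
roll angle φ = 29.917° = 0.52215015 rad
x = r_b·(cos φ + φ·sin φ) = 64.970781·(0.86674881 + 0.52215015·0.49874493) = 73.233021
y = r_b·(sin φ − φ·cos φ) = 64.970781·(0.49874493 − 0.52215015·0.86674881) = 2.999825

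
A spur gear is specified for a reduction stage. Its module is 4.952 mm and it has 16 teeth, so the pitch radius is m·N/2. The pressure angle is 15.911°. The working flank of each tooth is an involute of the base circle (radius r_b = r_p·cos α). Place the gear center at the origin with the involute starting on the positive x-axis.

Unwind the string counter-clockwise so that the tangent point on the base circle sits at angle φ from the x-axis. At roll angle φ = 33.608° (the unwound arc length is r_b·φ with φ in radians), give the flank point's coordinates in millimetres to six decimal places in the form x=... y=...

pitch radius r_p = m·N/2 = 4.952·16/2 = 39.616000
base radius r_b = r_p·cos α = 39.616000·cos 15.911° = 38.098259
roll angle φ = 33.608° = 0.58657026 rad
x = r_b·(cos φ + φ·sin φ) = 38.098259·(0.83284396 + 0.58657026·0.55350784) = 44.099314
y = r_b·(sin φ − φ·cos φ) = 38.098259·(0.55350784 − 0.58657026·0.83284396) = 2.475867

x=44.099314 y=2.475867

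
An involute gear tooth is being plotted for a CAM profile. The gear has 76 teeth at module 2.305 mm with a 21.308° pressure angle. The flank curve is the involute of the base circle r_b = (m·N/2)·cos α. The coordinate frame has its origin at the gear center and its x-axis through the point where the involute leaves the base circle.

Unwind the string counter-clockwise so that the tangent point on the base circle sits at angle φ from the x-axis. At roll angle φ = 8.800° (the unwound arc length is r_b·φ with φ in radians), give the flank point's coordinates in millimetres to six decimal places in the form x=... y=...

pitch radius r_p = m·N/2 = 2.305·76/2 = 87.590000
base radius r_b = r_p·cos α = 87.590000·cos 21.308° = 81.602391
roll angle φ = 8.800° = 0.15358897 rad
x = r_b·(cos φ + φ·sin φ) = 81.602391·(0.98822838 + 0.15358897·0.15298584) = 82.559205
y = r_b·(sin φ − φ·cos φ) = 81.602391·(0.15298584 − 0.15358897·0.98822838) = 0.098319

x=82.559205 y=0.098319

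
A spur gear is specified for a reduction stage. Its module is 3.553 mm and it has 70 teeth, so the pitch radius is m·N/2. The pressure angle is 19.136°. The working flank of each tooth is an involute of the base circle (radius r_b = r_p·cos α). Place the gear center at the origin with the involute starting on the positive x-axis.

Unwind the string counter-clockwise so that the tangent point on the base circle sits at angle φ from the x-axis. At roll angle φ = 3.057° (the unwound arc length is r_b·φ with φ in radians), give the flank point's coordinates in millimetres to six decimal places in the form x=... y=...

pitch radius r_p = m·N/2 = 3.553·70/2 = 124.355000
base radius r_b = r_p·cos α = 124.355000·cos 19.136° = 117.483532
roll angle φ = 3.057° = 0.05335472 rad
x = r_b·(cos φ + φ·sin φ) = 117.483532·(0.99857697 + 0.05335472·0.05332940) = 117.650634
y = r_b·(sin φ − φ·cos φ) = 117.483532·(0.05332940 − 0.05335472·0.99857697) = 0.005946

x=117.650634 y=0.005946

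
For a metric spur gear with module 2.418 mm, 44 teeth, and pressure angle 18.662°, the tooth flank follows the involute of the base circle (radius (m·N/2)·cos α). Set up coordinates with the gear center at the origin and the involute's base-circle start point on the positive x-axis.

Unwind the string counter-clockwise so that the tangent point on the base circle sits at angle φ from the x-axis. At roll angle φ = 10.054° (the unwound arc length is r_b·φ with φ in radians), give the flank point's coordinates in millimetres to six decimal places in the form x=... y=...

x=51.169070 y=0.090492

pitch radius r_p = m·N/2 = 2.418·44/2 = 53.196000
base radius r_b = r_p·cos α = 53.196000·cos 18.662° = 50.399098
roll angle φ = 10.054° = 0.17547540 rad
x = r_b·(cos φ + φ·sin φ) = 50.399098·(0.98464366 + 0.17547540·0.17457626) = 51.169070
y = r_b·(sin φ − φ·cos φ) = 50.399098·(0.17457626 − 0.17547540·0.98464366) = 0.090492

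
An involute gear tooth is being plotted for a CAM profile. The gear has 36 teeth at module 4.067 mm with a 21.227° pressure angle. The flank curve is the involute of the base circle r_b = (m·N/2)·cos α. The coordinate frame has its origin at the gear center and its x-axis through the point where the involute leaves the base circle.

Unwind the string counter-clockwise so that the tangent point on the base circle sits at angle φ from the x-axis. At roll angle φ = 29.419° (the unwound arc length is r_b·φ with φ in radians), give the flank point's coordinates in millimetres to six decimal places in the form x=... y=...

x=76.650240 y=2.998716

pitch radius r_p = m·N/2 = 4.067·36/2 = 73.206000
base radius r_b = r_p·cos α = 73.206000·cos 21.227° = 68.239213
roll angle φ = 29.419° = 0.51345841 rad
x = r_b·(cos φ + φ·sin φ) = 68.239213·(0.87105097 + 0.51345841·0.49119263) = 76.650240
y = r_b·(sin φ − φ·cos φ) = 68.239213·(0.49119263 − 0.51345841·0.87105097) = 2.998716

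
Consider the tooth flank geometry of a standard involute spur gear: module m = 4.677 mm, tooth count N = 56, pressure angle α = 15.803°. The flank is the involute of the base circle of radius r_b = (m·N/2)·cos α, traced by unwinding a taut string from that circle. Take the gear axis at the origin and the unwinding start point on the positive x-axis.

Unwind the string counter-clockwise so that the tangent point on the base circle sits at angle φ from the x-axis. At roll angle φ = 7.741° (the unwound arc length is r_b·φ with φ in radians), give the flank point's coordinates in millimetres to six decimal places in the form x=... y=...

pitch radius r_p = m·N/2 = 4.677·56/2 = 130.956000
base radius r_b = r_p·cos α = 130.956000·cos 15.803° = 126.006352
roll angle φ = 7.741° = 0.13510594 rad
x = r_b·(cos φ + φ·sin φ) = 126.006352·(0.99088707 + 0.13510594·0.13469528) = 127.151145
y = r_b·(sin φ − φ·cos φ) = 126.006352·(0.13469528 − 0.13510594·0.99088707) = 0.103395

x=127.151145 y=0.103395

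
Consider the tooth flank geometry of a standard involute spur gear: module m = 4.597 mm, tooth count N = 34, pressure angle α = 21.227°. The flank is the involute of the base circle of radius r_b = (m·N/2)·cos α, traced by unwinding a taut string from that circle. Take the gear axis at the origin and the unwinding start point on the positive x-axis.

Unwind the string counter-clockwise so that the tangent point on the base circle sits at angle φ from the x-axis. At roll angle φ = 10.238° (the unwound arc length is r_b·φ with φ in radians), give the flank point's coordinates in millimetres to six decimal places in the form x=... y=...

pitch radius r_p = m·N/2 = 4.597·34/2 = 78.149000
base radius r_b = r_p·cos α = 78.149000·cos 21.227° = 72.846847
roll angle φ = 10.238° = 0.17868681 rad
x = r_b·(cos φ + φ·sin φ) = 72.846847·(0.98407794 + 0.17868681·0.17773744) = 74.000543
y = r_b·(sin φ − φ·cos φ) = 72.846847·(0.17773744 − 0.17868681·0.98407794) = 0.138096

x=74.000543 y=0.138096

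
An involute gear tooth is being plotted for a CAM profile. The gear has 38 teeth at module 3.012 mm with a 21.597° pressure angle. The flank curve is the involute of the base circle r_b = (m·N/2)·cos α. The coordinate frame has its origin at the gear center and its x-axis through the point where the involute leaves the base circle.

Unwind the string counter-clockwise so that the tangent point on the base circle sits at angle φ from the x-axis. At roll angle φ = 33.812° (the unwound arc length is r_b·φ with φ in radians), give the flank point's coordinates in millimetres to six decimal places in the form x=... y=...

x=61.684514 y=3.519809

pitch radius r_p = m·N/2 = 3.012·38/2 = 57.228000
base radius r_b = r_p·cos α = 57.228000·cos 21.597° = 53.210352
roll angle φ = 33.812° = 0.59013073 rad
x = r_b·(cos φ + φ·sin φ) = 53.210352·(0.83086794 + 0.59013073·0.55646964) = 61.684514
y = r_b·(sin φ − φ·cos φ) = 53.210352·(0.55646964 − 0.59013073·0.83086794) = 3.519809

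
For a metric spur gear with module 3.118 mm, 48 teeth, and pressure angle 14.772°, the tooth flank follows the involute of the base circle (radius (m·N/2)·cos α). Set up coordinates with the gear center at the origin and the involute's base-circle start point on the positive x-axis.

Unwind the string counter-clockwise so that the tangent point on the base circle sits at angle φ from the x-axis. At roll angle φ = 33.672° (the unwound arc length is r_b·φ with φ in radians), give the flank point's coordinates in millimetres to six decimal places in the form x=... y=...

x=83.795758 y=4.728614

pitch radius r_p = m·N/2 = 3.118·48/2 = 74.832000
base radius r_b = r_p·cos α = 74.832000·cos 14.772° = 72.358661
roll angle φ = 33.672° = 0.58768727 rad
x = r_b·(cos φ + φ·sin φ) = 72.358661·(0.83222517 + 0.58768727·0.55443779) = 83.795758
y = r_b·(sin φ − φ·cos φ) = 72.358661·(0.55443779 − 0.58768727·0.83222517) = 4.728614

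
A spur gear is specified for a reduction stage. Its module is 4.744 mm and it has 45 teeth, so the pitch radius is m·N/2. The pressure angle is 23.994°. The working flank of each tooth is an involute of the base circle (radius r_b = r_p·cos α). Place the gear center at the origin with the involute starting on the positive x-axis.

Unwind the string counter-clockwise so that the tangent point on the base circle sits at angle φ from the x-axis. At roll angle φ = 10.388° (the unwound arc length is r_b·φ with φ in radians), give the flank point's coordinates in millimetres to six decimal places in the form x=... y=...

pitch radius r_p = m·N/2 = 4.744·45/2 = 106.740000
base radius r_b = r_p·cos α = 106.740000·cos 23.994° = 97.516388
roll angle φ = 10.388° = 0.18130480 rad
x = r_b·(cos φ + φ·sin φ) = 97.516388·(0.98360926 + 0.18130480·0.18031314) = 99.105993
y = r_b·(sin φ − φ·cos φ) = 97.516388·(0.18031314 − 0.18130480·0.98360926) = 0.193088

x=99.105993 y=0.193088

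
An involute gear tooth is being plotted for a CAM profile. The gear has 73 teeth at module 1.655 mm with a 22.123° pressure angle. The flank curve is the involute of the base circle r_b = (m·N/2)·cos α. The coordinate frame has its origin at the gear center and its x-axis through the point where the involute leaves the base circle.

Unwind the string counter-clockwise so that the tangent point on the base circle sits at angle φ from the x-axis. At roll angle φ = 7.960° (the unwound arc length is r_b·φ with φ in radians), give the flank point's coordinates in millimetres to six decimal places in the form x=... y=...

x=56.497592 y=0.049922

pitch radius r_p = m·N/2 = 1.655·73/2 = 60.407500
base radius r_b = r_p·cos α = 60.407500·cos 22.123° = 55.960151
roll angle φ = 7.960° = 0.13892821 rad
x = r_b·(cos φ + φ·sin φ) = 55.960151·(0.99036499 + 0.13892821·0.13848173) = 56.497592
y = r_b·(sin φ − φ·cos φ) = 55.960151·(0.13848173 − 0.13892821·0.99036499) = 0.049922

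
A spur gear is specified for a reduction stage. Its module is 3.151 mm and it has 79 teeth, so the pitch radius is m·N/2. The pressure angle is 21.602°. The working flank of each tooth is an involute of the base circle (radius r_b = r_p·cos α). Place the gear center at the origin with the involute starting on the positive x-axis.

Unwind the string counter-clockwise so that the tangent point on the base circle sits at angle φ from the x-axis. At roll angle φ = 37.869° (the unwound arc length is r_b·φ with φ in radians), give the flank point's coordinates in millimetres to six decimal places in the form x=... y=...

x=138.304549 y=10.658320

pitch radius r_p = m·N/2 = 3.151·79/2 = 124.464500
base radius r_b = r_p·cos α = 124.464500·cos 21.602° = 115.722566
roll angle φ = 37.869° = 0.66093873 rad
x = r_b·(cos φ + φ·sin φ) = 115.722566·(0.78941633 + 0.66093873·0.61385817) = 138.304549
y = r_b·(sin φ − φ·cos φ) = 115.722566·(0.61385817 − 0.66093873·0.78941633) = 10.658320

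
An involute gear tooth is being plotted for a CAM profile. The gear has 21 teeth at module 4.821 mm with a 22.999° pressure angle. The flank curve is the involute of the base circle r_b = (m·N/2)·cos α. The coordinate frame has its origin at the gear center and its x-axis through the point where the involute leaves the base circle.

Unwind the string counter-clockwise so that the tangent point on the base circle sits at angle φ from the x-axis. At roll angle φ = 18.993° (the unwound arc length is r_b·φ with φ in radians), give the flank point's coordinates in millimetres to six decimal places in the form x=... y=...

pitch radius r_p = m·N/2 = 4.821·21/2 = 50.620500
base radius r_b = r_p·cos α = 50.620500·cos 22.999° = 46.596761
roll angle φ = 18.993° = 0.33149038 rad
x = r_b·(cos φ + φ·sin φ) = 46.596761·(0.94555834 + 0.33149038·0.32545264) = 49.087021
y = r_b·(sin φ − φ·cos φ) = 46.596761·(0.32545264 − 0.33149038·0.94555834) = 0.559587

x=49.087021 y=0.559587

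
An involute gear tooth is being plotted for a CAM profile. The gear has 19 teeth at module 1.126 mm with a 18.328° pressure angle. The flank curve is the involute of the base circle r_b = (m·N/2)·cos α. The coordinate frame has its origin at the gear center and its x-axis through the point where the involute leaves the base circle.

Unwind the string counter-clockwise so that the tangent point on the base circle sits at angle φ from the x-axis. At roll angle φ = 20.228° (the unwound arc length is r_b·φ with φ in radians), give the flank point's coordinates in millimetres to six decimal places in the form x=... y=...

pitch radius r_p = m·N/2 = 1.126·19/2 = 10.697000
base radius r_b = r_p·cos α = 10.697000·cos 18.328° = 10.154362
roll angle φ = 20.228° = 0.35304520 rad
x = r_b·(cos φ + φ·sin φ) = 10.154362·(0.93832417 + 0.35304520·0.34575679) = 10.767603
y = r_b·(sin φ − φ·cos φ) = 10.154362·(0.34575679 − 0.35304520·0.93832417) = 0.147096

x=10.767603 y=0.147096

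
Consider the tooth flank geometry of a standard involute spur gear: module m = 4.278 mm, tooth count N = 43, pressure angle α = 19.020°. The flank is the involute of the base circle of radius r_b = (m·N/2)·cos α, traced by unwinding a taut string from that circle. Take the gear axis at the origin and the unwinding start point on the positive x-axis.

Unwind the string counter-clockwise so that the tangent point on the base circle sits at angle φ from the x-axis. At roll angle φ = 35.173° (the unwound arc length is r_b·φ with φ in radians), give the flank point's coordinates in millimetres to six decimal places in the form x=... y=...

x=101.828632 y=6.456252

pitch radius r_p = m·N/2 = 4.278·43/2 = 91.977000
base radius r_b = r_p·cos α = 91.977000·cos 19.020° = 86.955504
roll angle φ = 35.173° = 0.61388466 rad
x = r_b·(cos φ + φ·sin φ) = 86.955504·(0.81741644 + 0.61388466·0.57604718) = 101.828632
y = r_b·(sin φ − φ·cos φ) = 86.955504·(0.57604718 − 0.61388466·0.81741644) = 6.456252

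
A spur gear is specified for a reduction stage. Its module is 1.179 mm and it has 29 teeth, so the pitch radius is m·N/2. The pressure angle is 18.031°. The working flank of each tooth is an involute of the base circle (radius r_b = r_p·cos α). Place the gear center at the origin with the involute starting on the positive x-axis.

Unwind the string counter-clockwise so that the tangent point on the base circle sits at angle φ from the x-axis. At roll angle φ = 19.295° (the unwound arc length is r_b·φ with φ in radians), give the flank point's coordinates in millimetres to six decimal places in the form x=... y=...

pitch radius r_p = m·N/2 = 1.179·29/2 = 17.095500
base radius r_b = r_p·cos α = 17.095500·cos 18.031° = 16.255926
roll angle φ = 19.295° = 0.33676128 rad
x = r_b·(cos φ + φ·sin φ) = 16.255926·(0.94382979 + 0.33676128·0.33043203) = 17.151733
y = r_b·(sin φ − φ·cos φ) = 16.255926·(0.33043203 − 0.33676128·0.94382979) = 0.204608

x=17.151733 y=0.204608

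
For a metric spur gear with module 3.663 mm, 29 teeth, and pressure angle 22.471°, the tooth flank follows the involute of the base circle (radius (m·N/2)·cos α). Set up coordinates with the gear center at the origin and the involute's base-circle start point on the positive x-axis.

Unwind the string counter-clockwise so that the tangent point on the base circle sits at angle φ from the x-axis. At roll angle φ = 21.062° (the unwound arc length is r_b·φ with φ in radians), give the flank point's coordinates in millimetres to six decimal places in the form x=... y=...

pitch radius r_p = m·N/2 = 3.663·29/2 = 53.113500
base radius r_b = r_p·cos α = 53.113500·cos 22.471° = 49.080757
roll angle φ = 21.062° = 0.36760125 rad
x = r_b·(cos φ + φ·sin φ) = 49.080757·(0.93319209 + 0.36760125·0.35937797) = 52.285724
y = r_b·(sin φ − φ·cos φ) = 49.080757·(0.35937797 − 0.36760125·0.93319209) = 0.801754

x=52.285724 y=0.801754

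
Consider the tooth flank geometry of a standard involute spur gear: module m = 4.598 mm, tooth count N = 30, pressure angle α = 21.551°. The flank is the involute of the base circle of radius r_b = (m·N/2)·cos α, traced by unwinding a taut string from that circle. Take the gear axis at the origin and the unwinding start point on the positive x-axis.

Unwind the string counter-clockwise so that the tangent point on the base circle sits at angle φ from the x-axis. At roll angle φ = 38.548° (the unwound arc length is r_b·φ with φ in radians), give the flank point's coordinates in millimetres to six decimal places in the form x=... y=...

x=77.064563 y=6.221786

pitch radius r_p = m·N/2 = 4.598·30/2 = 68.970000
base radius r_b = r_p·cos α = 68.970000·cos 21.551° = 64.148374
roll angle φ = 38.548° = 0.67278952 rad
x = r_b·(cos φ + φ·sin φ) = 64.148374·(0.78208637 + 0.67278952·0.62317005) = 77.064563
y = r_b·(sin φ − φ·cos φ) = 64.148374·(0.62317005 − 0.67278952·0.78208637) = 6.221786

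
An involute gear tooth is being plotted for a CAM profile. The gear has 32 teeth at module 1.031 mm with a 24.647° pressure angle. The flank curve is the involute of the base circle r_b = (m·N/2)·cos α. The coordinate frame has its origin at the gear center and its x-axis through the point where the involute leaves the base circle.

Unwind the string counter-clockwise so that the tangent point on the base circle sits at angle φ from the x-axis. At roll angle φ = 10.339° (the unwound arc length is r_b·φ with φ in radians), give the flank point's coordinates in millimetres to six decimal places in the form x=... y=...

pitch radius r_p = m·N/2 = 1.031·32/2 = 16.496000
base radius r_b = r_p·cos α = 16.496000·cos 24.647° = 14.993121
roll angle φ = 10.339° = 0.18044959 rad
x = r_b·(cos φ + φ·sin φ) = 14.993121·(0.98376310 + 0.18044959·0.17947188) = 15.235241
y = r_b·(sin φ − φ·cos φ) = 14.993121·(0.17947188 − 0.18044959·0.98376310) = 0.029270

x=15.235241 y=0.029270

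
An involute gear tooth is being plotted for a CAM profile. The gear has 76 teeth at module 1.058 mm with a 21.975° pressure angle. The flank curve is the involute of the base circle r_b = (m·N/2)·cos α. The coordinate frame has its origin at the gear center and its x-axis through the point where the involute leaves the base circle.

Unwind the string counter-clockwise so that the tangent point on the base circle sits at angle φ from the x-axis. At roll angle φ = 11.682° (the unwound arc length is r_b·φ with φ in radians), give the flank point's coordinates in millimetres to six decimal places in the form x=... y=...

pitch radius r_p = m·N/2 = 1.058·76/2 = 40.204000
base radius r_b = r_p·cos α = 40.204000·cos 21.975° = 37.283068
roll angle φ = 11.682° = 0.20388936 rad
x = r_b·(cos φ + φ·sin φ) = 37.283068·(0.97928647 + 0.20388936·0.20247965) = 38.049977
y = r_b·(sin φ − φ·cos φ) = 37.283068·(0.20247965 − 0.20388936·0.97928647) = 0.104898

x=38.049977 y=0.104898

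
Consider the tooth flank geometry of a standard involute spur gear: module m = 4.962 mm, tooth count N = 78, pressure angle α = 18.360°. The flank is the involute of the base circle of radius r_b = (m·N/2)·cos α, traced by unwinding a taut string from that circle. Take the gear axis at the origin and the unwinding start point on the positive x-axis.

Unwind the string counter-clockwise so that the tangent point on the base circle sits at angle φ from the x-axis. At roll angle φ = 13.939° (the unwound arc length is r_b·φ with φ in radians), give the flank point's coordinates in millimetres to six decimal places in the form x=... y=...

pitch radius r_p = m·N/2 = 4.962·78/2 = 193.518000
base radius r_b = r_p·cos α = 193.518000·cos 18.360° = 183.667188
roll angle φ = 13.939° = 0.24328144 rad
x = r_b·(cos φ + φ·sin φ) = 183.667188·(0.97055274 + 0.24328144·0.24088873) = 189.022280
y = r_b·(sin φ − φ·cos φ) = 183.667188·(0.24088873 − 0.24328144·0.97055274) = 0.876324

x=189.022280 y=0.876324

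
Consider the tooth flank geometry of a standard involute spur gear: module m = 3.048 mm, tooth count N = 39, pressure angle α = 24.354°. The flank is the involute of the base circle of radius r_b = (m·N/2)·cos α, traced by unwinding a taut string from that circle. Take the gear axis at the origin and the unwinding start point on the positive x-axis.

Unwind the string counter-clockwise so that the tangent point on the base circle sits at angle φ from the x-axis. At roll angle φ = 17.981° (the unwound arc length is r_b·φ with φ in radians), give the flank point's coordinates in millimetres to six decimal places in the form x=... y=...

x=56.748209 y=0.552388

pitch radius r_p = m·N/2 = 3.048·39/2 = 59.436000
base radius r_b = r_p·cos α = 59.436000·cos 24.354° = 54.147089
roll angle φ = 17.981° = 0.31382765 rad
x = r_b·(cos φ + φ·sin φ) = 54.147089·(0.95115894 + 0.31382765·0.30870160) = 56.748209
y = r_b·(sin φ − φ·cos φ) = 54.147089·(0.30870160 − 0.31382765·0.95115894) = 0.552388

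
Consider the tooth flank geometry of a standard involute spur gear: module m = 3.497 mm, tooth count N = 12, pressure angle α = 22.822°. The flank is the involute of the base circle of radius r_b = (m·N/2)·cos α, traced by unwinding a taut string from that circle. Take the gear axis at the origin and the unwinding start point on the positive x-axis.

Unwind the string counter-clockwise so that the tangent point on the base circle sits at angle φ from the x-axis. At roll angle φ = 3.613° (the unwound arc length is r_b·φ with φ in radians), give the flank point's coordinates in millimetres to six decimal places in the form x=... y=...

pitch radius r_p = m·N/2 = 3.497·12/2 = 20.982000
base radius r_b = r_p·cos α = 20.982000·cos 22.822° = 19.339409
roll angle φ = 3.613° = 0.06305875 rad
x = r_b·(cos φ + φ·sin φ) = 19.339409·(0.99801246 + 0.06305875·0.06301696) = 19.377822
y = r_b·(sin φ − φ·cos φ) = 19.339409·(0.06301696 − 0.06305875·0.99801246) = 0.001616

x=19.377822 y=0.001616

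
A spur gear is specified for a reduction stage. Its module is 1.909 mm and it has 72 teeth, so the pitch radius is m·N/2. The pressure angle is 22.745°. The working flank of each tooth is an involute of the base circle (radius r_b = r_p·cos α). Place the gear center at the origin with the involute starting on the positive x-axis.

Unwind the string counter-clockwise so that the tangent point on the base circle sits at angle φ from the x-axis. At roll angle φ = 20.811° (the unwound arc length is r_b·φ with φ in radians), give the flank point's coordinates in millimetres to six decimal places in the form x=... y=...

pitch radius r_p = m·N/2 = 1.909·72/2 = 68.724000
base radius r_b = r_p·cos α = 68.724000·cos 22.745° = 63.379659
roll angle φ = 20.811° = 0.36322047 rad
x = r_b·(cos φ + φ·sin φ) = 63.379659·(0.93475748 + 0.36322047·0.35528643) = 67.423584
y = r_b·(sin φ − φ·cos φ) = 63.379659·(0.35528643 − 0.36322047·0.93475748) = 0.999077

x=67.423584 y=0.999077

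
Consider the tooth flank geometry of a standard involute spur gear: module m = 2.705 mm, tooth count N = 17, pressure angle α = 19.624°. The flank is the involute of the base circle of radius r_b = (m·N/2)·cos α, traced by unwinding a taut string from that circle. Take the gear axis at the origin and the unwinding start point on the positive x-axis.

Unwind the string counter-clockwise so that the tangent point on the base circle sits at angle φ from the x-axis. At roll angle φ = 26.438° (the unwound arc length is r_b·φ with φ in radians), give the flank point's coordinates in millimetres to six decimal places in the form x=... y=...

x=23.841325 y=0.694257

pitch radius r_p = m·N/2 = 2.705·17/2 = 22.992500
base radius r_b = r_p·cos α = 22.992500·cos 19.624° = 21.657023
roll angle φ = 26.438° = 0.46143015 rad
x = r_b·(cos φ + φ·sin φ) = 21.657023·(0.89541667 + 0.46143015·0.44522914) = 23.841325
y = r_b·(sin φ − φ·cos φ) = 21.657023·(0.44522914 − 0.46143015·0.89541667) = 0.694257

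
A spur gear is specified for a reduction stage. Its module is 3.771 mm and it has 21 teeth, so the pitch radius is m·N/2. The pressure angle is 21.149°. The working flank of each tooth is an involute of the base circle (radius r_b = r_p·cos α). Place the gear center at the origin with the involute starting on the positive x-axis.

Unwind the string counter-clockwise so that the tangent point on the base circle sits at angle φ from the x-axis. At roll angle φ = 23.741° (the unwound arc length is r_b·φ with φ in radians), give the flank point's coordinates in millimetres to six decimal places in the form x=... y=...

pitch radius r_p = m·N/2 = 3.771·21/2 = 39.595500
base radius r_b = r_p·cos α = 39.595500·cos 21.149° = 36.928558
roll angle φ = 23.741° = 0.41435862 rad
x = r_b·(cos φ + φ·sin φ) = 36.928558·(0.91537473 + 0.41435862·0.40260291) = 39.963964
y = r_b·(sin φ − φ·cos φ) = 36.928558·(0.40260291 − 0.41435862·0.91537473) = 0.860786

x=39.963964 y=0.860786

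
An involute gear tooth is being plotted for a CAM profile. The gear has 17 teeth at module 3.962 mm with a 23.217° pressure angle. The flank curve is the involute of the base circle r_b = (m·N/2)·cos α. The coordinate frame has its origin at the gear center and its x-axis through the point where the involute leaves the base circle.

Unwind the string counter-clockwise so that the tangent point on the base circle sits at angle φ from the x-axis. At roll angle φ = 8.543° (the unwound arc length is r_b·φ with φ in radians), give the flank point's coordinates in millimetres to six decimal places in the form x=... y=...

x=31.291909 y=0.034122

pitch radius r_p = m·N/2 = 3.962·17/2 = 33.677000
base radius r_b = r_p·cos α = 33.677000·cos 23.217° = 30.949783
roll angle φ = 8.543° = 0.14910348 rad
x = r_b·(cos φ + φ·sin φ) = 30.949783·(0.98890466 + 0.14910348·0.14855162) = 31.291909
y = r_b·(sin φ − φ·cos φ) = 30.949783·(0.14855162 − 0.14910348·0.98890466) = 0.034122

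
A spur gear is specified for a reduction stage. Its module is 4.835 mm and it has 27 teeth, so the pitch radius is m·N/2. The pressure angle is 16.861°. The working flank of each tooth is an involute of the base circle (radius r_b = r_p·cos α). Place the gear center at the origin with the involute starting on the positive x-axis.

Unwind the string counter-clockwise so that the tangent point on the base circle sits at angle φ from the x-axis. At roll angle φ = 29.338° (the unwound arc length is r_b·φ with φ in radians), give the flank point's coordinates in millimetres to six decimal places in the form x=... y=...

pitch radius r_p = m·N/2 = 4.835·27/2 = 65.272500
base radius r_b = r_p·cos α = 65.272500·cos 16.861° = 62.466516
roll angle φ = 29.338° = 0.51204470 rad
x = r_b·(cos φ + φ·sin φ) = 62.466516·(0.87174451 + 0.51204470·0.48996072) = 70.126554
y = r_b·(sin φ − φ·cos φ) = 62.466516·(0.48996072 − 0.51204470·0.87174451) = 2.722826

x=70.126554 y=2.722826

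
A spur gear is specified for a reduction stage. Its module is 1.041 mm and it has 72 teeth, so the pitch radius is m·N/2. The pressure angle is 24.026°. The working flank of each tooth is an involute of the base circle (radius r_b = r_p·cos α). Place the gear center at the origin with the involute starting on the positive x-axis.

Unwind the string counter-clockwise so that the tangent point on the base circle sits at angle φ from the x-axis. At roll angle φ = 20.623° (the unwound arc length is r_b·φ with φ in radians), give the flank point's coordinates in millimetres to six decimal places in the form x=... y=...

x=36.375106 y=0.525200

pitch radius r_p = m·N/2 = 1.041·72/2 = 37.476000
base radius r_b = r_p·cos α = 37.476000·cos 24.026° = 34.229109
roll angle φ = 20.623° = 0.35993925 rad
x = r_b·(cos φ + φ·sin φ) = 34.229109·(0.93591822 + 0.35993925·0.35221738) = 36.375106
y = r_b·(sin φ − φ·cos φ) = 34.229109·(0.35221738 − 0.35993925·0.93591822) = 0.525200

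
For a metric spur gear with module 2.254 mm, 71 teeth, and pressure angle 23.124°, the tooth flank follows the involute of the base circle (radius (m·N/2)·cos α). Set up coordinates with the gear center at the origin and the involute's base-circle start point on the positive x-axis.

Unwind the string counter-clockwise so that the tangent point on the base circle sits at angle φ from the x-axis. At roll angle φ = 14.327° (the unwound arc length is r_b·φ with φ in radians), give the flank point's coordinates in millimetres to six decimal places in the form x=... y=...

pitch radius r_p = m·N/2 = 2.254·71/2 = 80.017000
base radius r_b = r_p·cos α = 80.017000·cos 23.124° = 73.588200
roll angle φ = 14.327° = 0.25005332 rad
x = r_b·(cos φ + φ·sin φ) = 73.588200·(0.96889923 + 0.25005332·0.24745562) = 75.852975
y = r_b·(sin φ − φ·cos φ) = 73.588200·(0.24745562 − 0.25005332·0.96889923) = 0.381125

x=75.852975 y=0.381125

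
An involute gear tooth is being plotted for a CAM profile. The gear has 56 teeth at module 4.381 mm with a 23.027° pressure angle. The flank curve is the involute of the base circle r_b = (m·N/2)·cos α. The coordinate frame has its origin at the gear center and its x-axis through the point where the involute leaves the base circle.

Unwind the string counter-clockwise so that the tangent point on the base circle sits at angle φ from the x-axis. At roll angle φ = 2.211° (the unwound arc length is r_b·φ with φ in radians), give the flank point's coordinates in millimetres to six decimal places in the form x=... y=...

pitch radius r_p = m·N/2 = 4.381·56/2 = 122.668000
base radius r_b = r_p·cos α = 122.668000·cos 23.027° = 112.893890
roll angle φ = 2.211° = 0.03858923 rad
x = r_b·(cos φ + φ·sin φ) = 112.893890·(0.99925553 + 0.03858923·0.03857965) = 112.977916
y = r_b·(sin φ − φ·cos φ) = 112.893890·(0.03857965 − 0.03858923·0.99925553) = 0.002162

x=112.977916 y=0.002162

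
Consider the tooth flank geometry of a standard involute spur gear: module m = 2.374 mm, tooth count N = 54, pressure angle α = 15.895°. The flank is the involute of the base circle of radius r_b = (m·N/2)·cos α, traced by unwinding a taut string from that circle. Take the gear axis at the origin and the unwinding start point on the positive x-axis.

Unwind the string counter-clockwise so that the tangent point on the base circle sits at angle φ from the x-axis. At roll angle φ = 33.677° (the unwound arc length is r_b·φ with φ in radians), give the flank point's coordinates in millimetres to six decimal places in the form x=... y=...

pitch radius r_p = m·N/2 = 2.374·54/2 = 64.098000
base radius r_b = r_p·cos α = 64.098000·cos 15.895° = 61.647227
roll angle φ = 33.677° = 0.58777453 rad
x = r_b·(cos φ + φ·sin φ) = 61.647227·(0.83217678 + 0.58777453·0.55451041) = 71.393893
y = r_b·(sin φ − φ·cos φ) = 61.647227·(0.55451041 − 0.58777453·0.83217678) = 4.030378

x=71.393893 y=4.030378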